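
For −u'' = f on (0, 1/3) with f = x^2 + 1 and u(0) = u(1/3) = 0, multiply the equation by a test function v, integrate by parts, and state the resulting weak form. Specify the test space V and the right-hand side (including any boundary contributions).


V = H^1_0(0, 1/3) (so v(0) = v(1/3) = 0); weak form: ∫_0^1/3 u'v' dx = ∫_0^1/3 (x^2 + 1) v dx for all v ∈ V.

Multiply both sides by a test function v and integrate from 0 to 1/3:
  ∫_0^1/3 −u''(x) v(x) dx = ∫_0^1/3 f(x) v(x) dx.
Integrate the LHS by parts once:
  ∫_0^1/3 −u'' v dx = −[u'(x) v(x)]_0^1/3 + ∫_0^1/3 u'(x) v'(x) dx.
Thus ∫_0^1/3 u'(x) v'(x) dx = ∫_0^1/3 f(x) v(x) dx + [u'(x) v(x)]_0^1/3.
Choose V so that boundary terms are either known or forced to vanish.
u is Dirichlet: u(0) = u(1/3) = 0. Let V = H^1_0(0, 1/3); then v(0) = v(1/3) = 0, and [u' v]_0^1/3 = 0.
Weak formulation: find u (satisfying any essential BC) such that ∫_0^1/3 u'(x) v'(x) dx = ∫_0^1/3 f v dx for all v ∈ V.
Substituting f(x) = x^2 + 1, the right-hand side is ∫_0^1/3 (x^2 + 1) v dx.


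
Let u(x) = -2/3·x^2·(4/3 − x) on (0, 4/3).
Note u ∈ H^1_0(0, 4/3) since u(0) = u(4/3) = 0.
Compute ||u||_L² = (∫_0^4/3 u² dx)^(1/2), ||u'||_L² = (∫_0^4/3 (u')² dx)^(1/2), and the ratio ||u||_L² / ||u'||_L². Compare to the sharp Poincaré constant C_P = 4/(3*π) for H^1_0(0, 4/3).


||u||_L² / ||u'||_L² = 2*sqrt(14)/21 < C_P = 4/(3*π).

u(x) = -2/3·x^2·(4/3 − x), so u'(x) = 2*x*(9*x - 8)/9.
u(x) = -2/3·x^2·(4/3 − x) vanishes at x = 0 and x = 4/3, so u ∈ H^1_0(0, 4/3). Differentiate via the product rule and integrate the resulting polynomials term by term.
  ∫_0^4/3 u² dx = ∫_0^4/3 (4*x^6/9 - 32*x^5/27 + 64*x^4/81) dx. Term by term:
    ∫_0^4/3 4*x^6/9 dx = 65536/137781;  ∫_0^4/3 -32*x^5/27 dx = -65536/59049;  ∫_0^4/3 64*x^4/81 dx = 65536/98415.
  Sum: 65536/137781 − 65536/59049 + 65536/98415 = 65536/2066715.
  ∫_0^4/3 (u')² dx = ∫_0^4/3 (4*x^4 - 64*x^3/9 + 256*x^2/81) dx. Term by term:
    ∫_0^4/3 4*x^4 dx = 4096/1215;  ∫_0^4/3 -64*x^3/9 dx = -4096/729;  ∫_0^4/3 256*x^2/81 dx = 16384/6561.
  Sum: 4096/1215 − 4096/729 + 16384/6561 = 8192/32805.
∫_0^4/3 u² dx = 65536/2066715, so ||u||_L² = 256*sqrt(35)/8505.
∫_0^4/3 (u')² dx = 8192/32805, so ||u'||_L² = 64*sqrt(10)/405.
Ratio ||u||_L² / ||u'||_L² = 2*sqrt(14)/21.
Sharp Poincaré constant on H^1_0(0, 4/3) is C_P = L/π = 4/(3*π), achieved by sin(3*π/4·x).
A polynomial bump cannot attain the sharp Poincaré constant (only the first sine eigenfunction does), so the ratio is strictly less than C_P, consistent with ||u||_L² ≤ C_P ||u'||_L².


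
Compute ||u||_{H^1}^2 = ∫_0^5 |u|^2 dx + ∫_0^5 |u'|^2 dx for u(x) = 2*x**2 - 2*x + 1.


||u||_{H^1}^2 = 2025

The H^1 norm (squared) on an interval (0, L) is
  ||u||_{H^1}^2 = ∫_0^L u(x)^2 dx + ∫_0^L u'(x)^2 dx.
Compute u'(x) = 4*x - 2.
Then u(x)^2 = 4*x**4 - 8*x**3 + 8*x**2 - 4*x + 1 and u'(x)^2 = 16*x**2 - 16*x + 4.
Integrate each monomial from 0 to 5 using ∫_0^5 c·x^n dx = c·5^(n+1)/(n+1):
  ∫_0^5 u(x)^2 dx = ∫_0^5 (4*x^4 - 8*x^3 + 8*x^2 - 4*x + 1) dx. Term by term:
    ∫_0^5 4*x^4 dx = 2500;  ∫_0^5 -8*x^3 dx = -1250;  ∫_0^5 8*x^2 dx = 1000/3;
    ∫_0^5 -4*x dx = -50;  ∫_0^5 1 dx = 5.
  Sum: 2500 − 1250 + 1000/3 − 50 + 5 = 4615/3.
  ∫_0^5 u'(x)^2 dx = ∫_0^5 (16*x^2 - 16*x + 4) dx. Term by term:
    ∫_0^5 16*x^2 dx = 2000/3;  ∫_0^5 -16*x dx = -200;  ∫_0^5 4 dx = 20.
  Sum: 2000/3 − 200 + 20 = 1460/3.
Adding: ||u||_{H^1}^2 = 4615/3 + 1460/3 = 2025.


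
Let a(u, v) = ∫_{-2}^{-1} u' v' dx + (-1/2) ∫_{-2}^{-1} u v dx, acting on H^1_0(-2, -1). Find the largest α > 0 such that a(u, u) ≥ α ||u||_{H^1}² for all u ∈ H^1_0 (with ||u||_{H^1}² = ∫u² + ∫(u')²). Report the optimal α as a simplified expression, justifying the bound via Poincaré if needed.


α = (-1/2 + π^2)/(1 + π^2)

Coercivity of a(·,·) on H^1_0(-2, -1) means a(u, u) ≥ α ||u||_{H^1}² for every u ∈ H^1_0.
The interval has length L = 1, and Poincaré/coercivity depend only on L. Here a(u, u) = ∫(u')² + (-1/2)·∫u².
Here c = -1/2 < 0 with |c| < (π/L)² = π^2, so coercivity still holds. The condition a(u,u) ≥ α||u||_{H^1}² reads (1−α)∫(u')² ≥ (α−c)∫u². Any admissible α is ≤ 1 (rapidly oscillating u have ∫u²/∫(u')² → 0), and α = 1 would force 0 ≥ (1−c)∫u², impossible since c < 1; so 1−α > 0. By the sharp Poincaré inequality on H^1_0 of an interval of length L, ∫(u')² ≥ (π/L)²∫u² with equality for the first sine mode sin(π(x−x₀)/L) (x₀ the left endpoint), so the inequality holds for all u iff (1−α)(π/L)² ≥ α − c, i.e. α ≤ ((π/L)² + c)/((π/L)² + 1) = (1 + c(L/π)²)/(1 + (L/π)²). (Direct route, valid since c ≤ 0: Poincaré gives c∫u² ≥ c(L/π)²∫(u')², so a(u,u) ≥ (1 + c(L/π)²)∫(u')², while ||u||_{H^1}² ≤ (1 + (L/π)²)∫(u')²; dividing yields the same α.) With (π/L)² = π^2 and c = -1/2, the largest admissible constant is α = ((π/L)² + c)/((π/L)² + 1).
Simplifying, α = (-1/2 + π^2)/(1 + π^2).


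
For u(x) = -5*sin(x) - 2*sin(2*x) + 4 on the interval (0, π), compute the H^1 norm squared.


||u||_{H^1(0,π)}^2 = -80 + 51*π

u'(x) = -5*cos(x) - 4*cos(2*x).
Expand u² and (u')² and integrate term by term on (0, π), using: for integers n ≥ 1, ∫_0^π sin²(nx) dx = ∫_0^π cos²(nx) dx = π/2; for n ≠ n', ∫_0^π sin(nx)sin(n'x) dx = ∫_0^π cos(nx)cos(n'x) dx = 0; and by product-to-sum, ∫_0^π sin(nx)cos(n'x) dx = ½∫_0^π [sin((n+n')x) + sin((n−n')x)] dx, which is 0 when n+n' is even and 2n/(n²−n'²) when n+n' is odd (it need not vanish on (0, π)). For the constant mode: ∫_0^π 1 dx = π, ∫_0^π cos(nx) dx = 0, ∫_0^π sin(nx) dx = (1−(−1)^n)/n.
  u² squared terms: (4)²·∫1 dx = 16·π = 16*π;  (-5)²·∫sin(x)² dx = 25·π/2 = 25*π/2;  (-2)²·∫sin(2x)² dx = 4·π/2 = 2*π.
  u² cross terms: 2·(4)·(-5)·∫1·sin(x) dx = -40·(2) = -80;  2·(4)·(-2)·∫1·sin(2x) dx = -16·(0) = 0;  2·(-5)·(-2)·∫sin(x)·sin(2x) dx = 20·(0) = 0.
  So ∫_0^π u² dx = 16*π + 25*π/2 + 2*π − 80 + 0 + 0 = -80 + 61*π/2.
  (u')² squared terms: (-5)²·∫cos(x)² dx = 25·π/2 = 25*π/2;  (-4)²·∫cos(2x)² dx = 16·π/2 = 8*π.
  (u')² cross terms: 2·(-5)·(-4)·∫cos(x)·cos(2x) dx = 40·(0) = 0.
  So ∫_0^π (u')² dx = 25*π/2 + 8*π + 0 = 41*π/2.
||u||_{H^1}^2 = (-80 + 61*π/2) + (41*π/2) = -80 + 51*π.


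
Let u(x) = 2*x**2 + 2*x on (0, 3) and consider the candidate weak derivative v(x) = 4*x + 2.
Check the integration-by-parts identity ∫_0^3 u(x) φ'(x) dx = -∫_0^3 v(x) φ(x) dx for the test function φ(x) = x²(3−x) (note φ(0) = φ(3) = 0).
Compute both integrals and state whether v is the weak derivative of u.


LHS = -621/10, RHS = -621/10. Yes, v = u' weakly.

u(x) = 2*x**2 + 2*x, classical derivative u'(x) = 4*x + 2.
φ(x) = x²(3−x), so φ'(x) = 3*x*(2 - x).
Note φ(0) = φ(3) = 0, so the boundary term u·φ vanishes.
LHS = ∫_0^3 u(x) φ'(x) dx = ∫_0^3 (-6*x^4 + 6*x^3 + 12*x^2) dx. Term by term:
  ∫_0^3 -6*x^4 dx = -1458/5;  ∫_0^3 6*x^3 dx = 243/2;  ∫_0^3 12*x^2 dx = 108.
Sum: -1458/5 + 243/2 + 108 = -621/10.
So LHS = -621/10.
∫_0^3 v(x) φ(x) dx = ∫_0^3 (-4*x^4 + 10*x^3 + 6*x^2) dx. Term by term:
  ∫_0^3 -4*x^4 dx = -972/5;  ∫_0^3 10*x^3 dx = 405/2;  ∫_0^3 6*x^2 dx = 54.
Sum: -972/5 + 405/2 + 54 = 621/10.
So RHS = -∫_0^3 v(x) φ(x) dx = -621/10.
LHS = RHS, so the identity holds for this test φ.
Moreover u is smooth here and v(x) = u'(x) = 4*x + 2 pointwise, so the identity holds for every test function. Hence v is the weak derivative of u.


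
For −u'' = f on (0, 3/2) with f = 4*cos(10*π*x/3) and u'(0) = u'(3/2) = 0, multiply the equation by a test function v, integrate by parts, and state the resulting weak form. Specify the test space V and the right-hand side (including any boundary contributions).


V = H^1(0, 3/2) (no boundary constraint on v; u is determined up to an additive constant); weak form: ∫_0^3/2 u'v' dx = ∫_0^3/2 (4*cos(10*π*x/3)) v dx for all v ∈ V.

Multiply both sides by a test function v and integrate from 0 to 3/2:
  ∫_0^3/2 −u''(x) v(x) dx = ∫_0^3/2 f(x) v(x) dx.
Integrate the LHS by parts once:
  ∫_0^3/2 −u'' v dx = −[u'(x) v(x)]_0^3/2 + ∫_0^3/2 u'(x) v'(x) dx.
Thus ∫_0^3/2 u'(x) v'(x) dx = ∫_0^3/2 f(x) v(x) dx + [u'(x) v(x)]_0^3/2.
Choose V so that boundary terms are either known or forced to vanish.
u has homogeneous Neumann: u'(0) = u'(3/2) = 0. So [u' v]_0^3/2 = 0·v(3/2) − 0·v(0) = 0 for any v; take V = H^1(0, 3/2).
Weak formulation: find u (satisfying any essential BC) such that ∫_0^3/2 u'(x) v'(x) dx = ∫_0^3/2 f v dx for all v ∈ V (homogeneous Neumann, so boundary terms vanish).
Substituting f(x) = 4*cos(10*π*x/3), the right-hand side is ∫_0^3/2 (4*cos(10*π*x/3)) v dx.
Compatibility check (pure Neumann): taking v ≡ 1 ∈ V gives 0 = ∫_0^3/2 f dx + (0) − (0), i.e. ∫_0^3/2 f dx must equal u'(0) − u'(3/2) = 0. Indeed ∫_0^3/2 (4*cos(10*π*x/3)) dx = 0, so the data are compatible. The solution is then unique only up to an additive constant (fix it e.g. by requiring ∫_0^3/2 u dx = 0).


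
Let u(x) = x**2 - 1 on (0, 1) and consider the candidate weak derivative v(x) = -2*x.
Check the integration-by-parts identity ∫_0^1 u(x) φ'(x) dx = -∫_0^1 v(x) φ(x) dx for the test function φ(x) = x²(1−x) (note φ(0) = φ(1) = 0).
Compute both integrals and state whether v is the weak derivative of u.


LHS = -1/10, RHS = 1/10. No, v is not the weak derivative of u.

u(x) = x**2 - 1, classical derivative u'(x) = 2*x.
φ(x) = x²(1−x), so φ'(x) = x*(2 - 3*x).
Note φ(0) = φ(1) = 0, so the boundary term u·φ vanishes.
LHS = ∫_0^1 u(x) φ'(x) dx = ∫_0^1 (-3*x^4 + 2*x^3 + 3*x^2 - 2*x) dx. Term by term:
  ∫_0^1 -3*x^4 dx = -3/5;  ∫_0^1 2*x^3 dx = 1/2;  ∫_0^1 3*x^2 dx = 1;
  ∫_0^1 -2*x dx = -1.
Sum: -3/5 + 1/2 + 1 − 1 = -1/10.
So LHS = -1/10.
∫_0^1 v(x) φ(x) dx = ∫_0^1 (2*x^4 - 2*x^3) dx. Term by term:
  ∫_0^1 2*x^4 dx = 2/5;  ∫_0^1 -2*x^3 dx = -1/2.
Sum: 2/5 − 1/2 = -1/10.
So RHS = -∫_0^1 v(x) φ(x) dx = 1/10.
LHS − RHS = -1/5 ≠ 0, so the identity fails.
(For a valid weak derivative the identity must hold for EVERY test function, in particular this one. The failure shows v is NOT the weak derivative of u.)
Correct weak derivative would be u'(x) = 2*x.


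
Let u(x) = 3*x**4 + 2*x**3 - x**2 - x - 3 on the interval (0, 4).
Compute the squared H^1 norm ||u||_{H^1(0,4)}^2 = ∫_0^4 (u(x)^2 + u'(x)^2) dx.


||u||_{H^1}^2 = 27087016/35

The H^1 norm (squared) on an interval (0, L) is
  ||u||_{H^1}^2 = ∫_0^L u(x)^2 dx + ∫_0^L u'(x)^2 dx.
Compute u'(x) = 12*x**3 + 6*x**2 - 2*x - 1.
Then u(x)^2 = 9*x**8 + 12*x**7 - 2*x**6 - 10*x**5 - 21*x**4 - 10*x**3 + 7*x**2 + 6*x + 9 and u'(x)^2 = 144*x**6 + 144*x**5 - 12*x**4 - 48*x**3 - 8*x**2 + 4*x + 1.
Integrate each monomial from 0 to 4 using ∫_0^4 c·x^n dx = c·4^(n+1)/(n+1):
  ∫_0^4 u(x)^2 dx = ∫_0^4 (9*x^8 + 12*x^7 - 2*x^6 - 10*x^5 - 21*x^4 - 10*x^3 + 7*x^2 + 6*x + 9) dx. Term by term:
    ∫_0^4 9*x^8 dx = 262144;  ∫_0^4 12*x^7 dx = 98304;  ∫_0^4 -2*x^6 dx = -32768/7;
    ∫_0^4 -10*x^5 dx = -20480/3;  ∫_0^4 -21*x^4 dx = -21504/5;  ∫_0^4 -10*x^3 dx = -640;
    ∫_0^4 7*x^2 dx = 448/3;  ∫_0^4 6*x dx = 48;  ∫_0^4 9 dx = 36.
  Sum: 262144 + 98304 − 32768/7 − 20480/3 − 21504/5 − 640 + 448/3 + 48 + 36 = 36144436/105.
  ∫_0^4 u'(x)^2 dx = ∫_0^4 (144*x^6 + 144*x^5 - 12*x^4 - 48*x^3 - 8*x^2 + 4*x + 1) dx. Term by term:
    ∫_0^4 144*x^6 dx = 2359296/7;  ∫_0^4 144*x^5 dx = 98304;  ∫_0^4 -12*x^4 dx = -12288/5;
    ∫_0^4 -48*x^3 dx = -3072;  ∫_0^4 -8*x^2 dx = -512/3;  ∫_0^4 4*x dx = 32;
    ∫_0^4 1 dx = 4.
  Sum: 2359296/7 + 98304 − 12288/5 − 3072 − 512/3 + 32 + 4 = 45116612/105.
Adding: ||u||_{H^1}^2 = 36144436/105 + 45116612/105 = 27087016/35.


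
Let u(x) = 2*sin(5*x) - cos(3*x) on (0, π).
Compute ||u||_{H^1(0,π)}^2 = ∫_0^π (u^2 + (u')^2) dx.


||u||_{H^1(0,π)}^2 = 57*π

u'(x) = 3*sin(3*x) + 10*cos(5*x).
Expand u² and (u')² and integrate term by term on (0, π), using: for integers n ≥ 1, ∫_0^π sin²(nx) dx = ∫_0^π cos²(nx) dx = π/2; for n ≠ n', ∫_0^π sin(nx)sin(n'x) dx = ∫_0^π cos(nx)cos(n'x) dx = 0; and by product-to-sum, ∫_0^π sin(nx)cos(n'x) dx = ½∫_0^π [sin((n+n')x) + sin((n−n')x)] dx, which is 0 when n+n' is even and 2n/(n²−n'²) when n+n' is odd (it need not vanish on (0, π)).
  u² squared terms: (-1)²·∫cos(3x)² dx = 1·π/2 = π/2;  (2)²·∫sin(5x)² dx = 4·π/2 = 2*π.
  u² cross terms: 2·(-1)·(2)·∫cos(3x)·sin(5x) dx = -4·(0) = 0.
  So ∫_0^π u² dx = π/2 + 2*π + 0 = 5*π/2.
  (u')² squared terms: (3)²·∫sin(3x)² dx = 9·π/2 = 9*π/2;  (10)²·∫cos(5x)² dx = 100·π/2 = 50*π.
  (u')² cross terms: 2·(3)·(10)·∫sin(3x)·cos(5x) dx = 60·(0) = 0.
  So ∫_0^π (u')² dx = 9*π/2 + 50*π + 0 = 109*π/2.
||u||_{H^1}^2 = (5*π/2) + (109*π/2) = 57*π.


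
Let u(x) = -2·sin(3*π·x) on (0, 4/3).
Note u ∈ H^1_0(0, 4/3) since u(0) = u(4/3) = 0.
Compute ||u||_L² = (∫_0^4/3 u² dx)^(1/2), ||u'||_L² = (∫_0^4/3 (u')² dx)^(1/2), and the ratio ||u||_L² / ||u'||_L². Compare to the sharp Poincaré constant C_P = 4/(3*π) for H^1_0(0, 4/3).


||u||_L² / ||u'||_L² = 1/(3*π) < C_P = 4/(3*π).

u(x) = -2·sin(3*π·x), so u'(x) = -6*π*cos(3*π*x).
Writing u(x) = A·sin(kπx/L) with A = -2 and k = 4, use ∫_0^L sin²(kπx/L) dx = L/2 and ∫_0^L cos²(kπx/L) dx = L/2.
u² = 4·sin²(3*π·x) and (u')² = 36*π^2·cos²(3*π·x), and each of sin², cos² integrates to L/2 = 2/3 over (0, 4/3).
∫_0^4/3 u² dx = 8/3, so ||u||_L² = 2*sqrt(6)/3.
∫_0^4/3 (u')² dx = 24*π^2, so ||u'||_L² = 2*sqrt(6)*π.
Ratio ||u||_L² / ||u'||_L² = 1/(3*π).
Sharp Poincaré constant on H^1_0(0, 4/3) is C_P = L/π = 4/(3*π), achieved by sin(3*π/4·x).
This is the k = 4 harmonic; the ratio L/(kπ) is strictly less than C_P = L/π, consistent with the sharp inequality ||u||_L² ≤ C_P ||u'||_L².


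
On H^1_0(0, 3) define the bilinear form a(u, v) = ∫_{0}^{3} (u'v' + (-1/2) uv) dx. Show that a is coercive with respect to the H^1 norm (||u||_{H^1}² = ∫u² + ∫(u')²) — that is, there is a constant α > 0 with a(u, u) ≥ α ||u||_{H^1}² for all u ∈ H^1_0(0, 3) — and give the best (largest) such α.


α = (-9/2 + π^2)/(9 + π^2)

Coercivity of a(·,·) on H^1_0(0, 3) means a(u, u) ≥ α ||u||_{H^1}² for every u ∈ H^1_0.
The interval has length L = 3, and Poincaré/coercivity depend only on L. Here a(u, u) = ∫(u')² + (-1/2)·∫u².
Here c = -1/2 < 0 with |c| < (π/L)² = π^2/9, so coercivity still holds. The condition a(u,u) ≥ α||u||_{H^1}² reads (1−α)∫(u')² ≥ (α−c)∫u². Any admissible α is ≤ 1 (rapidly oscillating u have ∫u²/∫(u')² → 0), and α = 1 would force 0 ≥ (1−c)∫u², impossible since c < 1; so 1−α > 0. By the sharp Poincaré inequality on H^1_0 of an interval of length L, ∫(u')² ≥ (π/L)²∫u² with equality for the first sine mode sin(π(x−x₀)/L) (x₀ the left endpoint), so the inequality holds for all u iff (1−α)(π/L)² ≥ α − c, i.e. α ≤ ((π/L)² + c)/((π/L)² + 1) = (1 + c(L/π)²)/(1 + (L/π)²). (Direct route, valid since c ≤ 0: Poincaré gives c∫u² ≥ c(L/π)²∫(u')², so a(u,u) ≥ (1 + c(L/π)²)∫(u')², while ||u||_{H^1}² ≤ (1 + (L/π)²)∫(u')²; dividing yields the same α.) With (π/L)² = π^2/9 and c = -1/2, the largest admissible constant is α = ((π/L)² + c)/((π/L)² + 1).
Simplifying, α = (-9/2 + π^2)/(9 + π^2).


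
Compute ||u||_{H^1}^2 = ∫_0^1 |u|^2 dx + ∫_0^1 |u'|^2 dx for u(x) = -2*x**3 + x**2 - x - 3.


||u||_{H^1}^2 = 1349/70

The H^1 norm (squared) on an interval (0, L) is
  ||u||_{H^1}^2 = ∫_0^L u(x)^2 dx + ∫_0^L u'(x)^2 dx.
Compute u'(x) = -6*x**2 + 2*x - 1.
Then u(x)^2 = 4*x**6 - 4*x**5 + 5*x**4 + 10*x**3 - 5*x**2 + 6*x + 9 and u'(x)^2 = 36*x**4 - 24*x**3 + 16*x**2 - 4*x + 1.
Integrate each monomial from 0 to 1 using ∫_0^1 c·x^n dx = c·1^(n+1)/(n+1):
  ∫_0^1 u(x)^2 dx = ∫_0^1 (4*x^6 - 4*x^5 + 5*x^4 + 10*x^3 - 5*x^2 + 6*x + 9) dx. Term by term:
    ∫_0^1 4*x^6 dx = 4/7;  ∫_0^1 -4*x^5 dx = -2/3;  ∫_0^1 5*x^4 dx = 1;
    ∫_0^1 10*x^3 dx = 5/2;  ∫_0^1 -5*x^2 dx = -5/3;  ∫_0^1 6*x dx = 3;
    ∫_0^1 9 dx = 9.
  Sum: 4/7 − 2/3 + 1 + 5/2 − 5/3 + 3 + 9 = 577/42.
  ∫_0^1 u'(x)^2 dx = ∫_0^1 (36*x^4 - 24*x^3 + 16*x^2 - 4*x + 1) dx. Term by term:
    ∫_0^1 36*x^4 dx = 36/5;  ∫_0^1 -24*x^3 dx = -6;  ∫_0^1 16*x^2 dx = 16/3;
    ∫_0^1 -4*x dx = -2;  ∫_0^1 1 dx = 1.
  Sum: 36/5 − 6 + 16/3 − 2 + 1 = 83/15.
Adding: ||u||_{H^1}^2 = 577/42 + 83/15 = 1349/70.


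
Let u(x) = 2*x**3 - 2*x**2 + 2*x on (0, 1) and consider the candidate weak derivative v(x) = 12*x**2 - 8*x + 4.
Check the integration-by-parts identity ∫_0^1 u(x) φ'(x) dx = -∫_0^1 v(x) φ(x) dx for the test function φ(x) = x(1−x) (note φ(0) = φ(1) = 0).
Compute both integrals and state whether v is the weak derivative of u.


LHS = -3/10, RHS = -3/5. No, v is not the weak derivative of u.

u(x) = 2*x**3 - 2*x**2 + 2*x, classical derivative u'(x) = 6*x**2 - 4*x + 2.
φ(x) = x(1−x), so φ'(x) = 1 - 2*x.
Note φ(0) = φ(1) = 0, so the boundary term u·φ vanishes.
LHS = ∫_0^1 u(x) φ'(x) dx = ∫_0^1 (-4*x^4 + 6*x^3 - 6*x^2 + 2*x) dx. Term by term:
  ∫_0^1 -4*x^4 dx = -4/5;  ∫_0^1 6*x^3 dx = 3/2;  ∫_0^1 -6*x^2 dx = -2;
  ∫_0^1 2*x dx = 1.
Sum: -4/5 + 3/2 − 2 + 1 = -3/10.
So LHS = -3/10.
∫_0^1 v(x) φ(x) dx = ∫_0^1 (-12*x^4 + 20*x^3 - 12*x^2 + 4*x) dx. Term by term:
  ∫_0^1 -12*x^4 dx = -12/5;  ∫_0^1 20*x^3 dx = 5;  ∫_0^1 -12*x^2 dx = -4;
  ∫_0^1 4*x dx = 2.
Sum: -12/5 + 5 − 4 + 2 = 3/5.
So RHS = -∫_0^1 v(x) φ(x) dx = -3/5.
LHS − RHS = 3/10 ≠ 0, so the identity fails.
(For a valid weak derivative the identity must hold for EVERY test function, in particular this one. The failure shows v is NOT the weak derivative of u.)
Correct weak derivative would be u'(x) = 6*x**2 - 4*x + 2.


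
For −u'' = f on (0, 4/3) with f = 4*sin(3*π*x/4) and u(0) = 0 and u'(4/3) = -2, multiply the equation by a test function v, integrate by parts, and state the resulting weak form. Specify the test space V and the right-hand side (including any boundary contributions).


V = {v ∈ H^1(0, 4/3) : v(0) = 0} (test functions vanish at x = 0 where u is specified); weak form: ∫_0^4/3 u'v' dx = ∫_0^4/3 (4*sin(3*π*x/4)) v dx − 2·v(4/3) for all v ∈ V.

Multiply both sides by a test function v and integrate from 0 to 4/3:
  ∫_0^4/3 −u''(x) v(x) dx = ∫_0^4/3 f(x) v(x) dx.
Integrate the LHS by parts once:
  ∫_0^4/3 −u'' v dx = −[u'(x) v(x)]_0^4/3 + ∫_0^4/3 u'(x) v'(x) dx.
Thus ∫_0^4/3 u'(x) v'(x) dx = ∫_0^4/3 f(x) v(x) dx + [u'(x) v(x)]_0^4/3.
Choose V so that boundary terms are either known or forced to vanish.
Mixed BC: u(0) = 0 (Dirichlet) and u'(4/3) = -2 (Neumann). Define V = {v ∈ H^1(0, 4/3) : v(0) = 0}. Then [u' v]_0^4/3 = u'(4/3)·v(4/3) − u'(0)·0 = − 2·v(4/3).
Weak formulation: find u (satisfying any essential BC) such that ∫_0^4/3 u'(x) v'(x) dx = ∫_0^4/3 f v dx − 2·v(4/3) for all v ∈ V (Dirichlet at 0 absorbed into V; Neumann datum at x = 4/3 contributes the boundary term).
Substituting f(x) = 4*sin(3*π*x/4), the right-hand side is ∫_0^4/3 (4*sin(3*π*x/4)) v dx − 2·v(4/3).


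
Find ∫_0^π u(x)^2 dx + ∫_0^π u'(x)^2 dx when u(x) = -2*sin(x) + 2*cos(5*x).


||u||_{H^1(0,π)}^2 = 56*π

u'(x) = -10*sin(5*x) - 2*cos(x).
Expand u² and (u')² and integrate term by term on (0, π), using: for integers n ≥ 1, ∫_0^π sin²(nx) dx = ∫_0^π cos²(nx) dx = π/2; for n ≠ n', ∫_0^π sin(nx)sin(n'x) dx = ∫_0^π cos(nx)cos(n'x) dx = 0; and by product-to-sum, ∫_0^π sin(nx)cos(n'x) dx = ½∫_0^π [sin((n+n')x) + sin((n−n')x)] dx, which is 0 when n+n' is even and 2n/(n²−n'²) when n+n' is odd (it need not vanish on (0, π)).
  u² squared terms: (-2)²·∫sin(x)² dx = 4·π/2 = 2*π;  (2)²·∫cos(5x)² dx = 4·π/2 = 2*π.
  u² cross terms: 2·(-2)·(2)·∫sin(x)·cos(5x) dx = -8·(0) = 0.
  So ∫_0^π u² dx = 2*π + 2*π + 0 = 4*π.
  (u')² squared terms: (-10)²·∫sin(5x)² dx = 100·π/2 = 50*π;  (-2)²·∫cos(x)² dx = 4·π/2 = 2*π.
  (u')² cross terms: 2·(-10)·(-2)·∫sin(5x)·cos(x) dx = 40·(0) = 0.
  So ∫_0^π (u')² dx = 50*π + 2*π + 0 = 52*π.
||u||_{H^1}^2 = (4*π) + (52*π) = 56*π.


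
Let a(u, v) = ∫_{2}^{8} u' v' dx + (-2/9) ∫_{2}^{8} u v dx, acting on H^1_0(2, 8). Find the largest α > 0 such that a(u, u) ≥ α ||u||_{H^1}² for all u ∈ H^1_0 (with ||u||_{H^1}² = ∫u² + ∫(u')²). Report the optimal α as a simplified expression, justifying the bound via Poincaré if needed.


α = (-8 + π^2)/(π^2 + 36)

Coercivity of a(·,·) on H^1_0(2, 8) means a(u, u) ≥ α ||u||_{H^1}² for every u ∈ H^1_0.
The interval has length L = 6, and Poincaré/coercivity depend only on L. Here a(u, u) = ∫(u')² + (-2/9)·∫u².
Here c = -2/9 < 0 with |c| < (π/L)² = π^2/36, so coercivity still holds. The condition a(u,u) ≥ α||u||_{H^1}² reads (1−α)∫(u')² ≥ (α−c)∫u². Any admissible α is ≤ 1 (rapidly oscillating u have ∫u²/∫(u')² → 0), and α = 1 would force 0 ≥ (1−c)∫u², impossible since c < 1; so 1−α > 0. By the sharp Poincaré inequality on H^1_0 of an interval of length L, ∫(u')² ≥ (π/L)²∫u² with equality for the first sine mode sin(π(x−x₀)/L) (x₀ the left endpoint), so the inequality holds for all u iff (1−α)(π/L)² ≥ α − c, i.e. α ≤ ((π/L)² + c)/((π/L)² + 1) = (1 + c(L/π)²)/(1 + (L/π)²). (Direct route, valid since c ≤ 0: Poincaré gives c∫u² ≥ c(L/π)²∫(u')², so a(u,u) ≥ (1 + c(L/π)²)∫(u')², while ||u||_{H^1}² ≤ (1 + (L/π)²)∫(u')²; dividing yields the same α.) With (π/L)² = π^2/36 and c = -2/9, the largest admissible constant is α = ((π/L)² + c)/((π/L)² + 1).
Simplifying, α = (-8 + π^2)/(π^2 + 36).


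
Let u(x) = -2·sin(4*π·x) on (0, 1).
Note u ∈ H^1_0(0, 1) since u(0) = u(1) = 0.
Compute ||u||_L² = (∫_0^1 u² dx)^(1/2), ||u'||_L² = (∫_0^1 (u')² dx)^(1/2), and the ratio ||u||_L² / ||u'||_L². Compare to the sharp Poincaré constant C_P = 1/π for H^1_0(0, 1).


||u||_L² / ||u'||_L² = 1/(4*π) < C_P = 1/π.

u(x) = -2·sin(4*π·x), so u'(x) = -8*π*cos(4*π*x).
Writing u(x) = A·sin(kπx/L) with A = -2 and k = 4, use ∫_0^L sin²(kπx/L) dx = L/2 and ∫_0^L cos²(kπx/L) dx = L/2.
u² = 4·sin²(4*π·x) and (u')² = 64*π^2·cos²(4*π·x), and each of sin², cos² integrates to L/2 = 1/2 over (0, 1).
∫_0^1 u² dx = 2, so ||u||_L² = sqrt(2).
∫_0^1 (u')² dx = 32*π^2, so ||u'||_L² = 4*sqrt(2)*π.
Ratio ||u||_L² / ||u'||_L² = 1/(4*π).
Sharp Poincaré constant on H^1_0(0, 1) is C_P = L/π = 1/π, achieved by sin(π·x).
This is the k = 4 harmonic; the ratio L/(kπ) is strictly less than C_P = L/π, consistent with the sharp inequality ||u||_L² ≤ C_P ||u'||_L².


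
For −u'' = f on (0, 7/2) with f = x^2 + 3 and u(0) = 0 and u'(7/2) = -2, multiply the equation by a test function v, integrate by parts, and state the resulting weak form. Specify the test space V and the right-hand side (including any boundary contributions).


V = {v ∈ H^1(0, 7/2) : v(0) = 0} (test functions vanish at x = 0 where u is specified); weak form: ∫_0^7/2 u'v' dx = ∫_0^7/2 (x^2 + 3) v dx − 2·v(7/2) for all v ∈ V.

Multiply both sides by a test function v and integrate from 0 to 7/2:
  ∫_0^7/2 −u''(x) v(x) dx = ∫_0^7/2 f(x) v(x) dx.
Integrate the LHS by parts once:
  ∫_0^7/2 −u'' v dx = −[u'(x) v(x)]_0^7/2 + ∫_0^7/2 u'(x) v'(x) dx.
Thus ∫_0^7/2 u'(x) v'(x) dx = ∫_0^7/2 f(x) v(x) dx + [u'(x) v(x)]_0^7/2.
Choose V so that boundary terms are either known or forced to vanish.
Mixed BC: u(0) = 0 (Dirichlet) and u'(7/2) = -2 (Neumann). Define V = {v ∈ H^1(0, 7/2) : v(0) = 0}. Then [u' v]_0^7/2 = u'(7/2)·v(7/2) − u'(0)·0 = − 2·v(7/2).
Weak formulation: find u (satisfying any essential BC) such that ∫_0^7/2 u'(x) v'(x) dx = ∫_0^7/2 f v dx − 2·v(7/2) for all v ∈ V (Dirichlet at 0 absorbed into V; Neumann datum at x = 7/2 contributes the boundary term).
Substituting f(x) = x^2 + 3, the right-hand side is ∫_0^7/2 (x^2 + 3) v dx − 2·v(7/2).


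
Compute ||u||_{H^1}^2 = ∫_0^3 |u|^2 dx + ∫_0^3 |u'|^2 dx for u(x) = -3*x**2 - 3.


||u||_{H^1}^2 = 4752/5

The H^1 norm (squared) on an interval (0, L) is
  ||u||_{H^1}^2 = ∫_0^L u(x)^2 dx + ∫_0^L u'(x)^2 dx.
Compute u'(x) = -6*x.
Then u(x)^2 = 9*x**4 + 18*x**2 + 9 and u'(x)^2 = 36*x**2.
Integrate each monomial from 0 to 3 using ∫_0^3 c·x^n dx = c·3^(n+1)/(n+1):
  ∫_0^3 u(x)^2 dx = ∫_0^3 (9*x^4 + 18*x^2 + 9) dx. Term by term:
    ∫_0^3 9*x^4 dx = 2187/5;  ∫_0^3 18*x^2 dx = 162;  ∫_0^3 9 dx = 27.
  Sum: 2187/5 + 162 + 27 = 3132/5.
  ∫_0^3 u'(x)^2 dx = ∫_0^3 (36*x^2) dx. Term by term:
    ∫_0^3 36*x^2 dx = 324.
Adding: ||u||_{H^1}^2 = 3132/5 + 324 = 4752/5.


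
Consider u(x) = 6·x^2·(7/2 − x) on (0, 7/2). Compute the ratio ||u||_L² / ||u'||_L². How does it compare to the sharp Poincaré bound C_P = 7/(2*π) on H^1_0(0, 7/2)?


||u||_L² / ||u'||_L² = sqrt(14)/4 < C_P = 7/(2*π).

u(x) = 6·x^2·(7/2 − x), so u'(x) = 6*x*(7 - 3*x).
u(x) = 6·x^2·(7/2 − x) vanishes at x = 0 and x = 7/2, so u ∈ H^1_0(0, 7/2). Differentiate via the product rule and integrate the resulting polynomials term by term.
  ∫_0^7/2 u² dx = ∫_0^7/2 (36*x^6 - 252*x^5 + 441*x^4) dx. Term by term:
    ∫_0^7/2 36*x^6 dx = 1058841/32;  ∫_0^7/2 -252*x^5 dx = -2470629/32;  ∫_0^7/2 441*x^4 dx = 7411887/160.
  Sum: 1058841/32 − 2470629/32 + 7411887/160 = 352947/160.
  ∫_0^7/2 (u')² dx = ∫_0^7/2 (324*x^4 - 1512*x^3 + 1764*x^2) dx. Term by term:
    ∫_0^7/2 324*x^4 dx = 1361367/40;  ∫_0^7/2 -1512*x^3 dx = -453789/8;  ∫_0^7/2 1764*x^2 dx = 50421/2.
  Sum: 1361367/40 − 453789/8 + 50421/2 = 50421/20.
∫_0^7/2 u² dx = 352947/160, so ||u||_L² = 343*sqrt(30)/40.
∫_0^7/2 (u')² dx = 50421/20, so ||u'||_L² = 49*sqrt(105)/10.
Ratio ||u||_L² / ||u'||_L² = sqrt(14)/4.
Sharp Poincaré constant on H^1_0(0, 7/2) is C_P = L/π = 7/(2*π), achieved by sin(2*π/7·x).
A polynomial bump cannot attain the sharp Poincaré constant (only the first sine eigenfunction does), so the ratio is strictly less than C_P, consistent with ||u||_L² ≤ C_P ||u'||_L².


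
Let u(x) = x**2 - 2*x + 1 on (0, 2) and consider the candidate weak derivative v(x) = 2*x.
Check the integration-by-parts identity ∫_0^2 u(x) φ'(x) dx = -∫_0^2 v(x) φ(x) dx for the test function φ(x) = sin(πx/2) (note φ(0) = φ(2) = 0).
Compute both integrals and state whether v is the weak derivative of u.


LHS = 0, RHS = -8/π. No, v is not the weak derivative of u.

u(x) = x**2 - 2*x + 1, classical derivative u'(x) = 2*x - 2.
φ(x) = sin(πx/2), so φ'(x) = π*cos(π*x/2)/2.
Note φ(0) = φ(2) = 0, so the boundary term u·φ vanishes.
LHS = ∫_0^2 u(x) φ'(x) dx = ∫_0^2 (π*x^2*cos(π*x/2)/2 - π*x*cos(π*x/2) + π*cos(π*x/2)/2) dx. Term by term:
  ∫_0^2 π*cos(π*x/2)/2 dx = 0;  ∫_0^2 π*x^2*cos(π*x/2)/2 dx = -8/π;  ∫_0^2 -π*x*cos(π*x/2) dx = 8/π.
Sum: 0 − 8/π + 8/π = 0.
So LHS = 0.
∫_0^2 v(x) φ(x) dx = ∫_0^2 (2*x*sin(π*x/2)) dx. Term by term:
  ∫_0^2 2*x*sin(π*x/2) dx = 8/π.
So RHS = -∫_0^2 v(x) φ(x) dx = -8/π.
LHS − RHS = 8/π ≠ 0, so the identity fails.
(For a valid weak derivative the identity must hold for EVERY test function, in particular this one. The failure shows v is NOT the weak derivative of u.)
Correct weak derivative would be u'(x) = 2*x - 2.


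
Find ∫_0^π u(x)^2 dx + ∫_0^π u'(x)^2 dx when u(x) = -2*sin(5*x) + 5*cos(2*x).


||u||_{H^1(0,π)}^2 = -1000/21 + 229*π/2

u'(x) = -10*sin(2*x) - 10*cos(5*x).
Expand u² and (u')² and integrate term by term on (0, π), using: for integers n ≥ 1, ∫_0^π sin²(nx) dx = ∫_0^π cos²(nx) dx = π/2; for n ≠ n', ∫_0^π sin(nx)sin(n'x) dx = ∫_0^π cos(nx)cos(n'x) dx = 0; and by product-to-sum, ∫_0^π sin(nx)cos(n'x) dx = ½∫_0^π [sin((n+n')x) + sin((n−n')x)] dx, which is 0 when n+n' is even and 2n/(n²−n'²) when n+n' is odd (it need not vanish on (0, π)).
  u² squared terms: (-2)²·∫sin(5x)² dx = 4·π/2 = 2*π;  (5)²·∫cos(2x)² dx = 25·π/2 = 25*π/2.
  u² cross terms: 2·(-2)·(5)·∫sin(5x)·cos(2x) dx = -20·(10/21) = -200/21.
  So ∫_0^π u² dx = 2*π + 25*π/2 − 200/21 = -200/21 + 29*π/2.
  (u')² squared terms: (-10)²·∫cos(5x)² dx = 100·π/2 = 50*π;  (-10)²·∫sin(2x)² dx = 100·π/2 = 50*π.
  (u')² cross terms: 2·(-10)·(-10)·∫cos(5x)·sin(2x) dx = 200·(-4/21) = -800/21.
  So ∫_0^π (u')² dx = 50*π + 50*π − 800/21 = -800/21 + 100*π.
||u||_{H^1}^2 = (-200/21 + 29*π/2) + (-800/21 + 100*π) = -1000/21 + 229*π/2.


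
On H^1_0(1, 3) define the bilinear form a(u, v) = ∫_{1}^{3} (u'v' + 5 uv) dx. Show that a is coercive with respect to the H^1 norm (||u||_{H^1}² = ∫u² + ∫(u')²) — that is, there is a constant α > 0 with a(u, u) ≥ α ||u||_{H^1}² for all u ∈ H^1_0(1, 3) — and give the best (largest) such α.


α = 1

Coercivity of a(·,·) on H^1_0(1, 3) means a(u, u) ≥ α ||u||_{H^1}² for every u ∈ H^1_0.
The interval has length L = 2, and Poincaré/coercivity depend only on L. Here a(u, u) = ∫(u')² + (5)·∫u².
Here c = 5 ≥ 1, so a(u,u) = ∫(u')² + c∫u² ≥ ∫(u')² + ∫u² = ||u||_{H^1}², i.e. α = 1 works. No larger α is possible: a(u,u) ≥ α||u||_{H^1}² means (1−α)∫(u')² ≥ (α−c)∫u², and for the modes u_n = sin(nπ(x−x₀)/L) (x₀ the left endpoint) one has ∫u_n²/∫(u_n')² = (L/(nπ))² → 0, so a(u_n,u_n)/||u_n||_{H^1}² → 1. Hence the optimal constant is α = 1.
Therefore α = 1.


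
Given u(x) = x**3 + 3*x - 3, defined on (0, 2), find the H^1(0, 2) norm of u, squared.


||u||_{H^1}^2 = 1136/7

The H^1 norm (squared) on an interval (0, L) is
  ||u||_{H^1}^2 = ∫_0^L u(x)^2 dx + ∫_0^L u'(x)^2 dx.
Compute u'(x) = 3*x**2 + 3.
Then u(x)^2 = x**6 + 6*x**4 - 6*x**3 + 9*x**2 - 18*x + 9 and u'(x)^2 = 9*x**4 + 18*x**2 + 9.
Integrate each monomial from 0 to 2 using ∫_0^2 c·x^n dx = c·2^(n+1)/(n+1):
  ∫_0^2 u(x)^2 dx = ∫_0^2 (x^6 + 6*x^4 - 6*x^3 + 9*x^2 - 18*x + 9) dx. Term by term:
    ∫_0^2 x^6 dx = 128/7;  ∫_0^2 6*x^4 dx = 192/5;  ∫_0^2 -6*x^3 dx = -24;
    ∫_0^2 9*x^2 dx = 24;  ∫_0^2 -18*x dx = -36;  ∫_0^2 9 dx = 18.
  Sum: 128/7 + 192/5 − 24 + 24 − 36 + 18 = 1354/35.
  ∫_0^2 u'(x)^2 dx = ∫_0^2 (9*x^4 + 18*x^2 + 9) dx. Term by term:
    ∫_0^2 9*x^4 dx = 288/5;  ∫_0^2 18*x^2 dx = 48;  ∫_0^2 9 dx = 18.
  Sum: 288/5 + 48 + 18 = 618/5.
Adding: ||u||_{H^1}^2 = 1354/35 + 618/5 = 1136/7.


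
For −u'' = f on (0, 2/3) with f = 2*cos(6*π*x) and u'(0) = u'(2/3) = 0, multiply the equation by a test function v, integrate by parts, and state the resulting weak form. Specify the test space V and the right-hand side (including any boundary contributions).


V = H^1(0, 2/3) (no boundary constraint on v; u is determined up to an additive constant); weak form: ∫_0^2/3 u'v' dx = ∫_0^2/3 (2*cos(6*π*x)) v dx for all v ∈ V.

Multiply both sides by a test function v and integrate from 0 to 2/3:
  ∫_0^2/3 −u''(x) v(x) dx = ∫_0^2/3 f(x) v(x) dx.
Integrate the LHS by parts once:
  ∫_0^2/3 −u'' v dx = −[u'(x) v(x)]_0^2/3 + ∫_0^2/3 u'(x) v'(x) dx.
Thus ∫_0^2/3 u'(x) v'(x) dx = ∫_0^2/3 f(x) v(x) dx + [u'(x) v(x)]_0^2/3.
Choose V so that boundary terms are either known or forced to vanish.
u has homogeneous Neumann: u'(0) = u'(2/3) = 0. So [u' v]_0^2/3 = 0·v(2/3) − 0·v(0) = 0 for any v; take V = H^1(0, 2/3).
Weak formulation: find u (satisfying any essential BC) such that ∫_0^2/3 u'(x) v'(x) dx = ∫_0^2/3 f v dx for all v ∈ V (homogeneous Neumann, so boundary terms vanish).
Substituting f(x) = 2*cos(6*π*x), the right-hand side is ∫_0^2/3 (2*cos(6*π*x)) v dx.
Compatibility check (pure Neumann): taking v ≡ 1 ∈ V gives 0 = ∫_0^2/3 f dx + (0) − (0), i.e. ∫_0^2/3 f dx must equal u'(0) − u'(2/3) = 0. Indeed ∫_0^2/3 (2*cos(6*π*x)) dx = 0, so the data are compatible. The solution is then unique only up to an additive constant (fix it e.g. by requiring ∫_0^2/3 u dx = 0).


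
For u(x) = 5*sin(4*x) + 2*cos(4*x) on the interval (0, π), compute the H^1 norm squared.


||u||_{H^1(0,π)}^2 = 493*π/2

u'(x) = -8*sin(4*x) + 20*cos(4*x).
Expand u² and (u')² and integrate term by term on (0, π), using: for integers n ≥ 1, ∫_0^π sin²(nx) dx = ∫_0^π cos²(nx) dx = π/2; for n ≠ n', ∫_0^π sin(nx)sin(n'x) dx = ∫_0^π cos(nx)cos(n'x) dx = 0; and by product-to-sum, ∫_0^π sin(nx)cos(n'x) dx = ½∫_0^π [sin((n+n')x) + sin((n−n')x)] dx, which is 0 when n+n' is even and 2n/(n²−n'²) when n+n' is odd (it need not vanish on (0, π)).
  u² squared terms: (2)²·∫cos(4x)² dx = 4·π/2 = 2*π;  (5)²·∫sin(4x)² dx = 25·π/2 = 25*π/2.
  u² cross terms: 2·(2)·(5)·∫cos(4x)·sin(4x) dx = 20·(0) = 0.
  So ∫_0^π u² dx = 2*π + 25*π/2 + 0 = 29*π/2.
  (u')² squared terms: (-8)²·∫sin(4x)² dx = 64·π/2 = 32*π;  (20)²·∫cos(4x)² dx = 400·π/2 = 200*π.
  (u')² cross terms: 2·(-8)·(20)·∫sin(4x)·cos(4x) dx = -320·(0) = 0.
  So ∫_0^π (u')² dx = 32*π + 200*π + 0 = 232*π.
||u||_{H^1}^2 = (29*π/2) + (232*π) = 493*π/2.


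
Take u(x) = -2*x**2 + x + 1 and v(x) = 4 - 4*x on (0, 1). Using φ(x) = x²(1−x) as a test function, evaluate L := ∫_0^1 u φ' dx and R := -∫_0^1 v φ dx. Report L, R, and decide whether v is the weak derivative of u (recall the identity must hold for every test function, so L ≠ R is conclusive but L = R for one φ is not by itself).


LHS = 7/60, RHS = -2/15. No, v is not the weak derivative of u.

u(x) = -2*x**2 + x + 1, classical derivative u'(x) = 1 - 4*x.
φ(x) = x²(1−x), so φ'(x) = x*(2 - 3*x).
Note φ(0) = φ(1) = 0, so the boundary term u·φ vanishes.
LHS = ∫_0^1 u(x) φ'(x) dx = ∫_0^1 (6*x^4 - 7*x^3 - x^2 + 2*x) dx. Term by term:
  ∫_0^1 6*x^4 dx = 6/5;  ∫_0^1 -7*x^3 dx = -7/4;  ∫_0^1 -x^2 dx = -1/3;
  ∫_0^1 2*x dx = 1.
Sum: 6/5 − 7/4 − 1/3 + 1 = 7/60.
So LHS = 7/60.
∫_0^1 v(x) φ(x) dx = ∫_0^1 (4*x^4 - 8*x^3 + 4*x^2) dx. Term by term:
  ∫_0^1 4*x^4 dx = 4/5;  ∫_0^1 -8*x^3 dx = -2;  ∫_0^1 4*x^2 dx = 4/3.
Sum: 4/5 − 2 + 4/3 = 2/15.
So RHS = -∫_0^1 v(x) φ(x) dx = -2/15.
LHS − RHS = 1/4 ≠ 0, so the identity fails.
(For a valid weak derivative the identity must hold for EVERY test function, in particular this one. The failure shows v is NOT the weak derivative of u.)
Correct weak derivative would be u'(x) = 1 - 4*x.


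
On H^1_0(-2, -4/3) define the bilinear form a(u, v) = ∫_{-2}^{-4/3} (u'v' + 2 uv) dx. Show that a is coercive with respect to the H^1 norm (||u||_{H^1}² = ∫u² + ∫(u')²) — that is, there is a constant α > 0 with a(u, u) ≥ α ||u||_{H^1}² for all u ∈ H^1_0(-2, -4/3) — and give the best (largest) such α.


α = 1

Coercivity of a(·,·) on H^1_0(-2, -4/3) means a(u, u) ≥ α ||u||_{H^1}² for every u ∈ H^1_0.
The interval has length L = 2/3, and Poincaré/coercivity depend only on L. Here a(u, u) = ∫(u')² + (2)·∫u².
Here c = 2 ≥ 1, so a(u,u) = ∫(u')² + c∫u² ≥ ∫(u')² + ∫u² = ||u||_{H^1}², i.e. α = 1 works. No larger α is possible: a(u,u) ≥ α||u||_{H^1}² means (1−α)∫(u')² ≥ (α−c)∫u², and for the modes u_n = sin(nπ(x−x₀)/L) (x₀ the left endpoint) one has ∫u_n²/∫(u_n')² = (L/(nπ))² → 0, so a(u_n,u_n)/||u_n||_{H^1}² → 1. Hence the optimal constant is α = 1.
Therefore α = 1.


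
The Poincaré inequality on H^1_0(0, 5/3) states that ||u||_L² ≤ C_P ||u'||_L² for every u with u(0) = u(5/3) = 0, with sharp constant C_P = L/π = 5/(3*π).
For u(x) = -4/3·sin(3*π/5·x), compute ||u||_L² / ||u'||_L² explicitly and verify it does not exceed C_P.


||u||_L² / ||u'||_L² = 5/(3*π) = C_P.

u(x) = -4/3·sin(3*π/5·x), so u'(x) = -4*π*cos(3*π*x/5)/5.
Writing u(x) = A·sin(kπx/L) with A = -4/3 and k = 1, use ∫_0^L sin²(kπx/L) dx = L/2 and ∫_0^L cos²(kπx/L) dx = L/2.
u² = 16/9·sin²(3*π/5·x) and (u')² = 16*π^2/25·cos²(3*π/5·x), and each of sin², cos² integrates to L/2 = 5/6 over (0, 5/3).
∫_0^5/3 u² dx = 40/27, so ||u||_L² = 2*sqrt(30)/9.
∫_0^5/3 (u')² dx = 8*π^2/15, so ||u'||_L² = 2*sqrt(30)*π/15.
Ratio ||u||_L² / ||u'||_L² = 5/(3*π).
Sharp Poincaré constant on H^1_0(0, 5/3) is C_P = L/π = 5/(3*π), achieved by sin(3*π/5·x).
This is the k = 1 eigenfunction (up to amplitude), so the ratio equals the sharp Poincaré constant exactly.


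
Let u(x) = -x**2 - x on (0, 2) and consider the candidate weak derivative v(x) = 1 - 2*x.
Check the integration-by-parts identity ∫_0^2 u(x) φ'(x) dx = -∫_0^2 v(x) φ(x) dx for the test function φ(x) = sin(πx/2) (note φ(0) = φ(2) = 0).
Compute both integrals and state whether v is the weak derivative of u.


LHS = 12/π, RHS = 4/π. No, v is not the weak derivative of u.

u(x) = -x**2 - x, classical derivative u'(x) = -2*x - 1.
φ(x) = sin(πx/2), so φ'(x) = π*cos(π*x/2)/2.
Note φ(0) = φ(2) = 0, so the boundary term u·φ vanishes.
LHS = ∫_0^2 u(x) φ'(x) dx = ∫_0^2 (-π*x^2*cos(π*x/2)/2 - π*x*cos(π*x/2)/2) dx. Term by term:
  ∫_0^2 -π*x*cos(π*x/2)/2 dx = 4/π;  ∫_0^2 -π*x^2*cos(π*x/2)/2 dx = 8/π.
Sum: 4/π + 8/π = 12/π.
So LHS = 12/π.
∫_0^2 v(x) φ(x) dx = ∫_0^2 (-2*x*sin(π*x/2) + sin(π*x/2)) dx. Term by term:
  ∫_0^2 -2*x*sin(π*x/2) dx = -8/π;  ∫_0^2 sin(π*x/2) dx = 4/π.
Sum: -8/π + 4/π = -4/π.
So RHS = -∫_0^2 v(x) φ(x) dx = 4/π.
LHS − RHS = 8/π ≠ 0, so the identity fails.
(For a valid weak derivative the identity must hold for EVERY test function, in particular this one. The failure shows v is NOT the weak derivative of u.)
Correct weak derivative would be u'(x) = -2*x - 1.


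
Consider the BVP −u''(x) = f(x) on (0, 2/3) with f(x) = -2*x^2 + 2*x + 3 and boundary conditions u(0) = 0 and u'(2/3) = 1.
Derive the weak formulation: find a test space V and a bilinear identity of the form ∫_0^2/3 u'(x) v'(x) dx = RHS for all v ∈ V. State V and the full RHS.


V = {v ∈ H^1(0, 2/3) : v(0) = 0} (test functions vanish at x = 0 where u is specified); weak form: ∫_0^2/3 u'v' dx = ∫_0^2/3 (-2*x^2 + 2*x + 3) v dx + v(2/3) for all v ∈ V.

Multiply both sides by a test function v and integrate from 0 to 2/3:
  ∫_0^2/3 −u''(x) v(x) dx = ∫_0^2/3 f(x) v(x) dx.
Integrate the LHS by parts once:
  ∫_0^2/3 −u'' v dx = −[u'(x) v(x)]_0^2/3 + ∫_0^2/3 u'(x) v'(x) dx.
Thus ∫_0^2/3 u'(x) v'(x) dx = ∫_0^2/3 f(x) v(x) dx + [u'(x) v(x)]_0^2/3.
Choose V so that boundary terms are either known or forced to vanish.
Mixed BC: u(0) = 0 (Dirichlet) and u'(2/3) = 1 (Neumann). Define V = {v ∈ H^1(0, 2/3) : v(0) = 0}. Then [u' v]_0^2/3 = u'(2/3)·v(2/3) − u'(0)·0 = v(2/3).
Weak formulation: find u (satisfying any essential BC) such that ∫_0^2/3 u'(x) v'(x) dx = ∫_0^2/3 f v dx + v(2/3) for all v ∈ V (Dirichlet at 0 absorbed into V; Neumann datum at x = 2/3 contributes the boundary term).
Substituting f(x) = -2*x^2 + 2*x + 3, the right-hand side is ∫_0^2/3 (-2*x^2 + 2*x + 3) v dx + v(2/3).


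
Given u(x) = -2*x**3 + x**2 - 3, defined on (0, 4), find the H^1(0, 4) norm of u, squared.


||u||_{H^1}^2 = 1410628/105

The H^1 norm (squared) on an interval (0, L) is
  ||u||_{H^1}^2 = ∫_0^L u(x)^2 dx + ∫_0^L u'(x)^2 dx.
Compute u'(x) = -6*x**2 + 2*x.
Then u(x)^2 = 4*x**6 - 4*x**5 + x**4 + 12*x**3 - 6*x**2 + 9 and u'(x)^2 = 36*x**4 - 24*x**3 + 4*x**2.
Integrate each monomial from 0 to 4 using ∫_0^4 c·x^n dx = c·4^(n+1)/(n+1):
  ∫_0^4 u(x)^2 dx = ∫_0^4 (4*x^6 - 4*x^5 + x^4 + 12*x^3 - 6*x^2 + 9) dx. Term by term:
    ∫_0^4 4*x^6 dx = 65536/7;  ∫_0^4 -4*x^5 dx = -8192/3;  ∫_0^4 x^4 dx = 1024/5;
    ∫_0^4 12*x^3 dx = 768;  ∫_0^4 -6*x^2 dx = -128;  ∫_0^4 9 dx = 36.
  Sum: 65536/7 − 8192/3 + 1024/5 + 768 − 128 + 36 = 788804/105.
  ∫_0^4 u'(x)^2 dx = ∫_0^4 (36*x^4 - 24*x^3 + 4*x^2) dx. Term by term:
    ∫_0^4 36*x^4 dx = 36864/5;  ∫_0^4 -24*x^3 dx = -1536;  ∫_0^4 4*x^2 dx = 256/3.
  Sum: 36864/5 − 1536 + 256/3 = 88832/15.
Adding: ||u||_{H^1}^2 = 788804/105 + 88832/15 = 1410628/105.
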